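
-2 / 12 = -1 / 6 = -0.17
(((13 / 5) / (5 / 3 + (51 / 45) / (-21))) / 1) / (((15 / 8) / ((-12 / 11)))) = -6552 / 6985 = -0.94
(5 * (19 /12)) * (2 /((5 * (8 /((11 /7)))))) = 209 /336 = 0.62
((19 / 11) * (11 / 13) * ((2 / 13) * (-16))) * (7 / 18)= -2128 / 1521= -1.40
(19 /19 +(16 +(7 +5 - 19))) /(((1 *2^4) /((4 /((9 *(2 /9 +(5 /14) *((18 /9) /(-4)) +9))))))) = 70 /2279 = 0.03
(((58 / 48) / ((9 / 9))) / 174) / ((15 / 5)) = 1 / 432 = 0.00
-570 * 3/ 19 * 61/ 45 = -122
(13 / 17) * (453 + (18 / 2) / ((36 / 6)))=11817 / 34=347.56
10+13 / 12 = 133 / 12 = 11.08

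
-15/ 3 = -5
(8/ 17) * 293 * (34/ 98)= 2344/ 49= 47.84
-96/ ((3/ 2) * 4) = -16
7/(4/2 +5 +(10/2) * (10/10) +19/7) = 49/103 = 0.48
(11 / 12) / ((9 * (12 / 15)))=55 / 432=0.13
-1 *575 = -575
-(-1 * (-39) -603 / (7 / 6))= 3345 / 7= 477.86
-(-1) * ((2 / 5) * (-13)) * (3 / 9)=-26 / 15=-1.73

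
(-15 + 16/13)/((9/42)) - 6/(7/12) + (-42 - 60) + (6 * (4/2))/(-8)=-97211/546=-178.04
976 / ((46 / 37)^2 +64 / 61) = 20376196 / 54173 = 376.13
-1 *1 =-1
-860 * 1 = -860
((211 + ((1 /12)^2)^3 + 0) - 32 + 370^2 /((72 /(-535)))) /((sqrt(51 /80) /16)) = -3036936996863* sqrt(255) /2379456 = -20381126.95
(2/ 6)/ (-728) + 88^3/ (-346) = -744167597/ 377832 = -1969.57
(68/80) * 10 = 17/2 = 8.50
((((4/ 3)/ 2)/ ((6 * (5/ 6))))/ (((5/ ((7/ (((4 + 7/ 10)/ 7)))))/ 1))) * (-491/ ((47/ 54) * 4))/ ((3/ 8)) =-1154832/ 11045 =-104.56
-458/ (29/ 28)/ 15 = -12824/ 435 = -29.48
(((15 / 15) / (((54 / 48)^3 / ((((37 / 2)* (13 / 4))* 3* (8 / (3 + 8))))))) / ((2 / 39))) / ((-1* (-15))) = 1600768 / 13365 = 119.77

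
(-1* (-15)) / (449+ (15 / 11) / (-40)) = 1320 / 39509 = 0.03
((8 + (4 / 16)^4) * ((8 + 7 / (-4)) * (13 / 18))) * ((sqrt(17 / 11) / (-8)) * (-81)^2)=-36835.03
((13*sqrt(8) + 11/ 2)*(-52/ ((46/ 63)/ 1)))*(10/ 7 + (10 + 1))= -529308*sqrt(2)/ 23- 111969/ 23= -37414.07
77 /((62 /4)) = 154 /31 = 4.97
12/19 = 0.63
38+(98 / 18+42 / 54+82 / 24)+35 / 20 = 889 / 18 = 49.39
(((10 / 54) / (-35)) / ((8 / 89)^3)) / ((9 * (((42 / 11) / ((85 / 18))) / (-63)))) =659146015 / 10450944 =63.07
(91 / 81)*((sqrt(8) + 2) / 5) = 182 / 405 + 182*sqrt(2) / 405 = 1.08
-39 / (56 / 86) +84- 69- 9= -1509 / 28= -53.89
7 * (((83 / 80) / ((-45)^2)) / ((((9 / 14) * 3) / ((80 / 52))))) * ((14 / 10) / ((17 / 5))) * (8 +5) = 28469 / 1858950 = 0.02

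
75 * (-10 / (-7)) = 750 / 7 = 107.14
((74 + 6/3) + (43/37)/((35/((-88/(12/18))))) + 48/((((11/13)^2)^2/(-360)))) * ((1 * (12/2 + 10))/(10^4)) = -637768768696/11850059375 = -53.82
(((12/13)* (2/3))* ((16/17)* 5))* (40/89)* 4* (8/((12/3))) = 204800/19669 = 10.41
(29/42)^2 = 841/1764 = 0.48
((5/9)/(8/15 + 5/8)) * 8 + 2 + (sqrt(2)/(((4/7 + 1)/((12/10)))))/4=21 * sqrt(2)/110 + 2434/417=6.11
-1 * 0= 0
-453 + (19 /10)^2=-44939 /100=-449.39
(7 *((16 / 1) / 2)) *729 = 40824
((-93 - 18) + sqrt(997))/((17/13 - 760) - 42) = 1443/10409 - 13* sqrt(997)/10409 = 0.10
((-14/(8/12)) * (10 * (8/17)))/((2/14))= -11760/17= -691.76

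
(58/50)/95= 29/2375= 0.01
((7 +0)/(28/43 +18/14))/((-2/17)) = -35819/1166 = -30.72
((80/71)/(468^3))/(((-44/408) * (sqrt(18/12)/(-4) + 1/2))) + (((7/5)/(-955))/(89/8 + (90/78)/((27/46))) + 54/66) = 19956913686020923/24395132081001825-34 * sqrt(6)/416953251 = 0.82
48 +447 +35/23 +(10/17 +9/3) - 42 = 179121/391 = 458.11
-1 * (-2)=2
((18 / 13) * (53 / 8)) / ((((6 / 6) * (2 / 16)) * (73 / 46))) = 43884 / 949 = 46.24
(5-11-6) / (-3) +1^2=5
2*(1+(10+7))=36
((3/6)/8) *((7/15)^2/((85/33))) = 539/102000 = 0.01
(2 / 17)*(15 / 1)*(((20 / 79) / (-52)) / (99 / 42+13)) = -420 / 750737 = -0.00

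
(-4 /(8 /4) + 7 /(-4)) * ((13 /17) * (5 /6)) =-325 /136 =-2.39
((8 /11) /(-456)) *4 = -4 /627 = -0.01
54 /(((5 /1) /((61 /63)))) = 366 /35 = 10.46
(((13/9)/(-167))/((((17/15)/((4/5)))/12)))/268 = -52/190213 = -0.00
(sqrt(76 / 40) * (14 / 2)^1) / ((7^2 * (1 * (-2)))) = -sqrt(190) / 140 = -0.10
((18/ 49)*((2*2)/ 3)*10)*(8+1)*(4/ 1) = 8640/ 49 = 176.33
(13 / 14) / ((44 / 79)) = 1027 / 616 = 1.67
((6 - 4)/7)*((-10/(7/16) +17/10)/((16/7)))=-1481/560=-2.64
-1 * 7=-7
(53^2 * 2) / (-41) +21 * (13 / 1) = 5575 / 41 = 135.98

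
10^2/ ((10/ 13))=130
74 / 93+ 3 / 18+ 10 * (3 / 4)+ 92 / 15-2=5857 / 465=12.60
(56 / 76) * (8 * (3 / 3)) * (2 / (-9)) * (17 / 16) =-238 / 171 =-1.39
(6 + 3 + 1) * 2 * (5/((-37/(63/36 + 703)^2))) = -198669025/148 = -1342358.28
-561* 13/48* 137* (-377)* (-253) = -1985397244.19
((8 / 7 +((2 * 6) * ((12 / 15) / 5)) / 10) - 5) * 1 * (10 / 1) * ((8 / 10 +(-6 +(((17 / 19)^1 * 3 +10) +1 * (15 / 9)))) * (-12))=66910848 / 16625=4024.71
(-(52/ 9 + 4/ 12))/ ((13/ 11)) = -605/ 117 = -5.17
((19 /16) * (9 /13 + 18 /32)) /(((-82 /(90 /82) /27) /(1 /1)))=-6025185 /11188736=-0.54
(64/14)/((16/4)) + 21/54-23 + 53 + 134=20857/126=165.53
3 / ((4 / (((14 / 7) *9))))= 27 / 2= 13.50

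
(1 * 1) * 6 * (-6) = -36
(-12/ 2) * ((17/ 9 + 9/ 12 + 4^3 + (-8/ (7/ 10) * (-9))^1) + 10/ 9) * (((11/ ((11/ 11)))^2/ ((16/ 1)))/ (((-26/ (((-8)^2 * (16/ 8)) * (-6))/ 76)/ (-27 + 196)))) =-20558908656/ 7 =-2936986950.86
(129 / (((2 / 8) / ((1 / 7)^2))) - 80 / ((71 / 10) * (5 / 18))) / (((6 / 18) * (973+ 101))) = -52242 / 622741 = -0.08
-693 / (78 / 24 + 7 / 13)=-182.92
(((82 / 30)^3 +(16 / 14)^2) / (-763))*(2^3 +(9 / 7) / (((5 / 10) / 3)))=-79048838 / 176653575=-0.45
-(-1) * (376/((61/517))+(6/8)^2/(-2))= 6219995/1952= 3186.47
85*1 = 85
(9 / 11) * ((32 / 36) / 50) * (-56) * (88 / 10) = -896 / 125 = -7.17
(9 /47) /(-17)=-9 /799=-0.01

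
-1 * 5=-5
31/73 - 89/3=-6404/219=-29.24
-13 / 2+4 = -5 / 2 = -2.50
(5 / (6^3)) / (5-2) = 5 / 648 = 0.01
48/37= 1.30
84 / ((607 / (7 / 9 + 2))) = 700 / 1821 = 0.38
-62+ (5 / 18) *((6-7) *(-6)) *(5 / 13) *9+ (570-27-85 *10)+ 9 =-4605 / 13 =-354.23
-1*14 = -14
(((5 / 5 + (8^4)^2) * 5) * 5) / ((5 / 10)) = 838860850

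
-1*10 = -10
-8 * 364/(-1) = 2912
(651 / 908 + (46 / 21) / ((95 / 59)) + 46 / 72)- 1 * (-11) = 18634829 / 1358595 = 13.72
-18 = -18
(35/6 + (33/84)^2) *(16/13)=14083/1911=7.37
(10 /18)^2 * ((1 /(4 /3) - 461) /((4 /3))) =-106.54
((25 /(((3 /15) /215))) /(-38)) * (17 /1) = -456875 /38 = -12023.03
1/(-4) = -1/4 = -0.25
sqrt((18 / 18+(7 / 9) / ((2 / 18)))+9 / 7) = sqrt(455) / 7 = 3.05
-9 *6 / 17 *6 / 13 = -324 / 221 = -1.47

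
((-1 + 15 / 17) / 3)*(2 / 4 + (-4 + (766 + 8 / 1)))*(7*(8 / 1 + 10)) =-64722 / 17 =-3807.18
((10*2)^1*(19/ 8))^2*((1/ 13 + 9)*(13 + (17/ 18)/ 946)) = 117879847975/ 442728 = 266257.95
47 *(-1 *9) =-423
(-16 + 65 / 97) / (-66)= 1487 / 6402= 0.23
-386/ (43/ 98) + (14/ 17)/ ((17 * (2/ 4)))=-10931088/ 12427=-879.62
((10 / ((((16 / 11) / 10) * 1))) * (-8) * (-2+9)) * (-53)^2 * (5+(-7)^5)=181707749300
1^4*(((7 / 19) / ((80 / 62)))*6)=651 / 380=1.71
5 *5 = 25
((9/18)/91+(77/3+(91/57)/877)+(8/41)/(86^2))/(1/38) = 5902541124631/6050088863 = 975.61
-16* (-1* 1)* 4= 64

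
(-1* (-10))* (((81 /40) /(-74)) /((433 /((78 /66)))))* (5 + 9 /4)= -0.01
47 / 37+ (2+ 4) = 269 / 37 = 7.27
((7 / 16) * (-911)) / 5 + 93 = 13.29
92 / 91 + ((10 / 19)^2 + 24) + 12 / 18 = 2557910 / 98553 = 25.95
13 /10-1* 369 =-3677 /10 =-367.70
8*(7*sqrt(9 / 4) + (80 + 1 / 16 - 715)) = -9991 / 2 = -4995.50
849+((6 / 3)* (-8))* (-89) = 2273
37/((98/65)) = 2405/98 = 24.54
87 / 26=3.35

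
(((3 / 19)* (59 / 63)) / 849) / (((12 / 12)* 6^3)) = 59 / 73170216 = 0.00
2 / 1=2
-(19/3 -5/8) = -137/24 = -5.71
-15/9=-5/3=-1.67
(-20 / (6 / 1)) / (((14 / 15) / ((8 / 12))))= -50 / 21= -2.38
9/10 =0.90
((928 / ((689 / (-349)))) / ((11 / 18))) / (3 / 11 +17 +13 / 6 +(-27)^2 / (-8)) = 139912704 / 13039325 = 10.73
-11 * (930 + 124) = -11594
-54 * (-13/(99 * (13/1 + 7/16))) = 1248/2365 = 0.53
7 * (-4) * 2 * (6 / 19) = -336 / 19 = -17.68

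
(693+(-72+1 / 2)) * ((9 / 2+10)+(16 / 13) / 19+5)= 12013595 / 988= 12159.51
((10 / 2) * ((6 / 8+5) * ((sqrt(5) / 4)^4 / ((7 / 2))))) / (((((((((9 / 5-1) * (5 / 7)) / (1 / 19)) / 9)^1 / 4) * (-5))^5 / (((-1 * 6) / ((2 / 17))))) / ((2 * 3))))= 498912027831 / 15847033600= 31.48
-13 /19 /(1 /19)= -13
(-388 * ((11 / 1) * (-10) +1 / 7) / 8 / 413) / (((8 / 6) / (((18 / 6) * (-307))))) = -206100459 / 23128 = -8911.30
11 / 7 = 1.57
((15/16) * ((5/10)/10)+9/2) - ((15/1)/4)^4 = -49461/256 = -193.21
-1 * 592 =-592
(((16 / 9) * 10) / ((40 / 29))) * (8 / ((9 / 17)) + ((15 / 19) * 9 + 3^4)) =2047400 / 1539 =1330.34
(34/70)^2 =289/1225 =0.24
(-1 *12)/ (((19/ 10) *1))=-120/ 19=-6.32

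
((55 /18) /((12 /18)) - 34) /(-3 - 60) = 353 /756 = 0.47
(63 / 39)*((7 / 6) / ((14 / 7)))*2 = 49 / 26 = 1.88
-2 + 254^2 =64514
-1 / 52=-0.02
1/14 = 0.07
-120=-120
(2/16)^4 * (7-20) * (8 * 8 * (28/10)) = -91/160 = -0.57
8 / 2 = 4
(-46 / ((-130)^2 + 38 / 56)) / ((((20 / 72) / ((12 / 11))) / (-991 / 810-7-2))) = 42663712 / 390405675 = 0.11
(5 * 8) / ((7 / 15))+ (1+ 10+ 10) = 747 / 7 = 106.71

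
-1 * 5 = -5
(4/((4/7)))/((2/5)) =35/2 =17.50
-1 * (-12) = 12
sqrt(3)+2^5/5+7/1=sqrt(3)+67/5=15.13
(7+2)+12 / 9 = 31 / 3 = 10.33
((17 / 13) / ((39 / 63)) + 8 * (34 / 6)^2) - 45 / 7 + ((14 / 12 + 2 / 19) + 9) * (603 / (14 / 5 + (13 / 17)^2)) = 61506886303 / 29534778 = 2082.52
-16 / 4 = -4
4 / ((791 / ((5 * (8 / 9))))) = 160 / 7119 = 0.02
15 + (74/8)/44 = 2677/176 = 15.21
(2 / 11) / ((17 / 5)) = 0.05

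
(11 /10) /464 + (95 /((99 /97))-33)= 27599809 /459360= 60.08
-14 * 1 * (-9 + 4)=70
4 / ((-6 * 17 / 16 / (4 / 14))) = -64 / 357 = -0.18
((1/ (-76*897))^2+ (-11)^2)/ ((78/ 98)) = 27554562571585/ 181249441776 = 152.03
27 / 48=9 / 16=0.56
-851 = -851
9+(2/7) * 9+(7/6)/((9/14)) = 2530/189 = 13.39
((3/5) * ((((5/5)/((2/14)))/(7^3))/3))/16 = 1/3920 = 0.00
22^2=484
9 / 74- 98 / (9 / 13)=-94195 / 666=-141.43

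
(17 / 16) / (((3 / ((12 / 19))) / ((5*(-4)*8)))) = -680 / 19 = -35.79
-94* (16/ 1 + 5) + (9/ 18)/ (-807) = -1974.00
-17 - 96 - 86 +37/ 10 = -1953/ 10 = -195.30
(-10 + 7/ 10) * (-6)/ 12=4.65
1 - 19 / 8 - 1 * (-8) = 53 / 8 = 6.62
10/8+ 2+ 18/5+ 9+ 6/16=649/40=16.22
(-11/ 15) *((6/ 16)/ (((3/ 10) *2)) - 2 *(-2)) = -407/ 120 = -3.39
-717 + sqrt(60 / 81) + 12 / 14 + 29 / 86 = -430915 / 602 + 2 * sqrt(15) / 9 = -714.94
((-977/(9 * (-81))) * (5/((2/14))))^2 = 2200.24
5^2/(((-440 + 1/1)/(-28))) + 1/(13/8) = 12612/5707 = 2.21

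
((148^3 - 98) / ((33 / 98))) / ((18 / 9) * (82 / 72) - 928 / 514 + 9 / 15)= 2449359152520 / 272833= 8977503.28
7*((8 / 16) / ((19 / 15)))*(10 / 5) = 105 / 19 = 5.53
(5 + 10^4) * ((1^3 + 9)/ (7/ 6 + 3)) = 24012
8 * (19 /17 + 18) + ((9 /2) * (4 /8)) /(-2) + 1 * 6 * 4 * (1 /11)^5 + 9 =3522349685 /21902936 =160.82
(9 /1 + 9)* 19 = 342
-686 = -686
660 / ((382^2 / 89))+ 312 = 11396757 / 36481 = 312.40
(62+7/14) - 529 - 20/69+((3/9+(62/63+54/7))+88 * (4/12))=-1241575/2898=-428.42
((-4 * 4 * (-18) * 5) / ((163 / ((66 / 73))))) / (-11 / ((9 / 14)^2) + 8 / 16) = -15396480 / 50344669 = -0.31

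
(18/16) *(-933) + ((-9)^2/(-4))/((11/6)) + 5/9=-839611/792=-1060.11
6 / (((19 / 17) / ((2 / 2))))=102 / 19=5.37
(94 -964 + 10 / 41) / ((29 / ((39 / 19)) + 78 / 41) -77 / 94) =-130729560 / 2286379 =-57.18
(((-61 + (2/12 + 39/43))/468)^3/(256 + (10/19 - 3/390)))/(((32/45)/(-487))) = 854939359204394825/152526973197118021632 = 0.01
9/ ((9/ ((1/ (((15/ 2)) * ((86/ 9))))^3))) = 27/ 9938375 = 0.00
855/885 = 0.97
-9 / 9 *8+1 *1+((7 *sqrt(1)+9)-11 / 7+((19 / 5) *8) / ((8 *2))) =653 / 70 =9.33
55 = 55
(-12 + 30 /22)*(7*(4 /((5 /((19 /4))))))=-15561 /55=-282.93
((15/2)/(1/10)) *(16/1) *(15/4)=4500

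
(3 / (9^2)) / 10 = 0.00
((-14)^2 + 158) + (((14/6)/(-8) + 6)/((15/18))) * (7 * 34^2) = 278921/5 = 55784.20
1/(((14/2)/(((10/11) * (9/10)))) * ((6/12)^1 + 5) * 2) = 9/847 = 0.01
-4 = -4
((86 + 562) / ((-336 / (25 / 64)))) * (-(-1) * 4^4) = -1350 / 7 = -192.86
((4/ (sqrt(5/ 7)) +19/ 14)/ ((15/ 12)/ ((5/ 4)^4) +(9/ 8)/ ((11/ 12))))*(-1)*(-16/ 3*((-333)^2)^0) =418000/ 100443 +35200*sqrt(35)/ 14349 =18.67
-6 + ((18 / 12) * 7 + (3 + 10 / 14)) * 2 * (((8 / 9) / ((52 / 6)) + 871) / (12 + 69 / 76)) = 512200774 / 267813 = 1912.53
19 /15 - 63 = -926 /15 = -61.73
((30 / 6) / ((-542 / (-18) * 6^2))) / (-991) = -5 / 1074244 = -0.00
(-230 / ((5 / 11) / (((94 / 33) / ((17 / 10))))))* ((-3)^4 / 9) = -129720 / 17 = -7630.59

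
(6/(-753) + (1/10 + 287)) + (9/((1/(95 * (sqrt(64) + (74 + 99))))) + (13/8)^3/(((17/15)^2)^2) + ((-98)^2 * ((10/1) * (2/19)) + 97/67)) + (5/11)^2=165155.82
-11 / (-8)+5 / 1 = 6.38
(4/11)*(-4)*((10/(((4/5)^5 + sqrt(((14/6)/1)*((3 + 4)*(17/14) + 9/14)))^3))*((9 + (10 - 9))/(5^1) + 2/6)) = 752278524169921875000/10090638082230449873987 - 33088477611541748046875*sqrt(3)/161450209315687197983792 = -0.28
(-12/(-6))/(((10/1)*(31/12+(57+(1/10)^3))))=600/178753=0.00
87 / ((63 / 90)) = 870 / 7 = 124.29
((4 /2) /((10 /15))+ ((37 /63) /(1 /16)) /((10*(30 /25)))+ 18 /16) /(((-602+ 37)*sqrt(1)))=-0.01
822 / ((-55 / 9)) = -134.51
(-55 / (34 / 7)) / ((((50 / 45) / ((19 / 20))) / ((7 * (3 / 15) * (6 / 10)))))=-276507 / 34000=-8.13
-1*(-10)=10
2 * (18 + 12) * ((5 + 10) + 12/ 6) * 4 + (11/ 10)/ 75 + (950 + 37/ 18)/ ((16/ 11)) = 170443903/ 36000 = 4734.55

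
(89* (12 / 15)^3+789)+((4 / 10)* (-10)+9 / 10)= 207867 / 250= 831.47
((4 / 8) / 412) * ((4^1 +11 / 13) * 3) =189 / 10712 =0.02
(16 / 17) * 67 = 63.06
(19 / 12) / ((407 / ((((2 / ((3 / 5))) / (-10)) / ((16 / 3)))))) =-19 / 78144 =-0.00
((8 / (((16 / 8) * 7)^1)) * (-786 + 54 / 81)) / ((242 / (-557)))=2624584 / 2541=1032.89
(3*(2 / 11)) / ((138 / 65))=65 / 253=0.26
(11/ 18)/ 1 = 11/ 18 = 0.61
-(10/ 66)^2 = -25/ 1089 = -0.02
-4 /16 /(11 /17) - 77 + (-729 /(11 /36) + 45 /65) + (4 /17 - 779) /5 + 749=-1869.27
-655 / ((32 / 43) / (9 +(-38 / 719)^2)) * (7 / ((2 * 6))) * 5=-4587888527075 / 198513024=-23111.27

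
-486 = -486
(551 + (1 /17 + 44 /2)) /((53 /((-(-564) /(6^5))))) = 228937 /291924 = 0.78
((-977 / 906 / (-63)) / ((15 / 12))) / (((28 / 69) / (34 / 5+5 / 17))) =1505557 / 6289150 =0.24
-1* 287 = -287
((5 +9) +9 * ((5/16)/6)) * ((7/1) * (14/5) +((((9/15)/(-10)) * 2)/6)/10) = 4536937/16000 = 283.56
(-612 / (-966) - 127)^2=413919025 / 25921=15968.48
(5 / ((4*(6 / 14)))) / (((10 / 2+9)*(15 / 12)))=1 / 6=0.17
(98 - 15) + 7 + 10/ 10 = 91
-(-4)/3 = 4/3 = 1.33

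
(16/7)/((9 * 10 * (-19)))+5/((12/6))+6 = 101729/11970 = 8.50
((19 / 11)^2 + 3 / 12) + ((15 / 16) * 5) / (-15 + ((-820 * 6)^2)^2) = 22230580327330395 / 6875144331263824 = 3.23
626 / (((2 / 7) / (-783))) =-1715553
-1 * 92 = -92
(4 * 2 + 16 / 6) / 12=8 / 9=0.89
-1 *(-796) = 796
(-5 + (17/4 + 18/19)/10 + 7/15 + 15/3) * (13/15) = 29237/34200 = 0.85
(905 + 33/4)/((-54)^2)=0.31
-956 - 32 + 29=-959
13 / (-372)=-13 / 372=-0.03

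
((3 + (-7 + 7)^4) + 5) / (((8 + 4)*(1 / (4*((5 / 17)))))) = 40 / 51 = 0.78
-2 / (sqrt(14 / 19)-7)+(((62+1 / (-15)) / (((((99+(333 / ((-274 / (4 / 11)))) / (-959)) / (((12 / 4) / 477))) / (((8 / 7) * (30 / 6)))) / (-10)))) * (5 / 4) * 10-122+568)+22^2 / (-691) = 2 * sqrt(266) / 917+2735420446455963820 / 6177842011715301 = 442.81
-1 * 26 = -26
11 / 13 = 0.85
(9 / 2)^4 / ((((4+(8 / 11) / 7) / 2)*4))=505197 / 10112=49.96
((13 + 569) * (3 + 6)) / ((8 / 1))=2619 / 4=654.75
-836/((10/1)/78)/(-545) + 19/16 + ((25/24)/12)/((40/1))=82588841/6278400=13.15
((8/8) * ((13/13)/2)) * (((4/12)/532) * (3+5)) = 1/399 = 0.00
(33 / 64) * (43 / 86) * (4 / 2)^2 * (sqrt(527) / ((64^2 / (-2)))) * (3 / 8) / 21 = -33 * sqrt(527) / 3670016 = -0.00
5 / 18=0.28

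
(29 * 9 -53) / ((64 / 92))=299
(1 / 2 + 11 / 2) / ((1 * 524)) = 3 / 262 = 0.01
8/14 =4/7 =0.57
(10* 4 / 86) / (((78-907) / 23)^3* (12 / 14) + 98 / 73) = -6217337 / 536490005293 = -0.00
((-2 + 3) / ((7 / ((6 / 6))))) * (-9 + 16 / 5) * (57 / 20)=-1653 / 700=-2.36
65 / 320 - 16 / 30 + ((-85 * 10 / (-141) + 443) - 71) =17041741 / 45120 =377.70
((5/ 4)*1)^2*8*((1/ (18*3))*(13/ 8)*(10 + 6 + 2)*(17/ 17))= 325/ 48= 6.77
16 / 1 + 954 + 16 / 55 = 53366 / 55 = 970.29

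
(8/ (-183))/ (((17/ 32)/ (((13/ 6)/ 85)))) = -1664/ 793305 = -0.00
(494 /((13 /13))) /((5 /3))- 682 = -1928 /5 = -385.60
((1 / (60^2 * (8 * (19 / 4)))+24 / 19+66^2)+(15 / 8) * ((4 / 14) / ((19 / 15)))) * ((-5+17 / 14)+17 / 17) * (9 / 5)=-21850.68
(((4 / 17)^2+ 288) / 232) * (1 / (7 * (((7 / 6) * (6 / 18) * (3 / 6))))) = 374616 / 410669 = 0.91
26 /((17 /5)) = 130 /17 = 7.65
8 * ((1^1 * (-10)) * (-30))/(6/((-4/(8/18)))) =-3600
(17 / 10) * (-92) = -782 / 5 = -156.40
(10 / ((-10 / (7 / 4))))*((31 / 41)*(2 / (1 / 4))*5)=-2170 / 41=-52.93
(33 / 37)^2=1089 / 1369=0.80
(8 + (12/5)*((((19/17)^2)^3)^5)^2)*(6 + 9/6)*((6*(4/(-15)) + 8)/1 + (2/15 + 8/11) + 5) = 2240222805812829015431702331880255042636884532205514564375186510028878230037782/12776153747424119592319877438341479131979450042672540429884726760135289495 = 175344.07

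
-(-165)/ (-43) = -165/ 43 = -3.84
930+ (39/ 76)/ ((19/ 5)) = 1343115/ 1444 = 930.14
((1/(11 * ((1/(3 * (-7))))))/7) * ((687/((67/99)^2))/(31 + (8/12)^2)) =-13.01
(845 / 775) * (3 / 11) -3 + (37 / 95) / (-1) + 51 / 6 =350377 / 64790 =5.41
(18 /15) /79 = 0.02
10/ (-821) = -10/ 821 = -0.01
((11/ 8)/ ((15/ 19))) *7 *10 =1463/ 12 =121.92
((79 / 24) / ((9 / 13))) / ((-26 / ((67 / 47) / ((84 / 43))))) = -227599 / 1705536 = -0.13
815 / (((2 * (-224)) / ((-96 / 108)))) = 815 / 504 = 1.62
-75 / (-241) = 75 / 241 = 0.31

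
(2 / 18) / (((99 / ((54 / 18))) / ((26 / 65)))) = 0.00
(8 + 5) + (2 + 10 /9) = 145 /9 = 16.11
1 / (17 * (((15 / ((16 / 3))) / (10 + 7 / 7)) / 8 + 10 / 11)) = 1408 / 22525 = 0.06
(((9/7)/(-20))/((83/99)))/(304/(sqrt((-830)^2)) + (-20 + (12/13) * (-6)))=3861/1267504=0.00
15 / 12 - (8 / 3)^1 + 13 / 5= 71 / 60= 1.18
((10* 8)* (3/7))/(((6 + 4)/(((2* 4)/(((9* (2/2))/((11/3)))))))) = 704/63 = 11.17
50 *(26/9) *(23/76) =7475/171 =43.71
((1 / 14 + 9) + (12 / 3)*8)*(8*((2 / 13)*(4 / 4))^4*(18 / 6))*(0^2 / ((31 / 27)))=0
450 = 450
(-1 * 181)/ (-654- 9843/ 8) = 1448/ 15075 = 0.10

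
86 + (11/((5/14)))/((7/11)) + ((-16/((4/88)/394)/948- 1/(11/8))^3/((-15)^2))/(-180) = 38188300938150368/179398218247875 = 212.87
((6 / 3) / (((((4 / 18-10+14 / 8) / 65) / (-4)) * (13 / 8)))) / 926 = 5760 / 133807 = 0.04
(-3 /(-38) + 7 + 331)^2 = 165045409 /1444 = 114297.37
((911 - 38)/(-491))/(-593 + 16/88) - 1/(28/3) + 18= 1604376195/89650708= 17.90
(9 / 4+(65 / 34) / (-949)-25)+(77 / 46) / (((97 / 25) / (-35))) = -37.85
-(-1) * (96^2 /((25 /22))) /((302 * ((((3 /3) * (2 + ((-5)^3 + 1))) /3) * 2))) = -76032 /230275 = -0.33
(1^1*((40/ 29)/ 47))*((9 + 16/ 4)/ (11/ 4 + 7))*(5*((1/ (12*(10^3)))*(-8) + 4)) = 47992/ 61335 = 0.78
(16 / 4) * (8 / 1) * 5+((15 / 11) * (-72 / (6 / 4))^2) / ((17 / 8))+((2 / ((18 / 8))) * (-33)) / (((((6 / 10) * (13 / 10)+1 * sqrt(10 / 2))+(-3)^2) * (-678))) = 23539099679800 / 14366185053 - 110000 * sqrt(5) / 230473557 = 1638.51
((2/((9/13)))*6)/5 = 52/15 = 3.47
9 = 9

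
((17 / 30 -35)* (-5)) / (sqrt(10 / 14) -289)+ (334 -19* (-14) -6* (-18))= 2481469457 / 3507852 -1033* sqrt(35) / 3507852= 707.40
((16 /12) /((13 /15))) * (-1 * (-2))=40 /13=3.08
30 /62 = 15 /31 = 0.48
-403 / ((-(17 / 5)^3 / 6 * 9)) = 100750 / 14739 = 6.84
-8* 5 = -40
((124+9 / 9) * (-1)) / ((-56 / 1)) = 125 / 56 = 2.23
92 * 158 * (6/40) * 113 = 246385.20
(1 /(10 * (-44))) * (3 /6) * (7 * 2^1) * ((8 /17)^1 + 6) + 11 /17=37 /68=0.54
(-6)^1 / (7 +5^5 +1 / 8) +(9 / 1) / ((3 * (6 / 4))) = 2.00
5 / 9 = 0.56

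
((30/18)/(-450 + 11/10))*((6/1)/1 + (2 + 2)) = -500/13467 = -0.04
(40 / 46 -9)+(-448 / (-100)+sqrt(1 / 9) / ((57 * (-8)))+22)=14433193 / 786600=18.35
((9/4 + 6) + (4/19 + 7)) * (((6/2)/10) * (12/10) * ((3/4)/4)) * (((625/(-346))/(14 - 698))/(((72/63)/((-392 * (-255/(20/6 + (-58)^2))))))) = 23123559375/323020905472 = 0.07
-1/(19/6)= -6/19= -0.32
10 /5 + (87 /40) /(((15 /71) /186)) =1916.87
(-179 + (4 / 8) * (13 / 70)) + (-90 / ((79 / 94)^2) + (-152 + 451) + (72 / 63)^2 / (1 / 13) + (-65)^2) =25899885071 / 6116180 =4234.65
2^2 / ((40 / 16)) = 8 / 5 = 1.60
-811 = -811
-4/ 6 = -2/ 3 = -0.67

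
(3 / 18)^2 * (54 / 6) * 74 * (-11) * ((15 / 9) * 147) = -49857.50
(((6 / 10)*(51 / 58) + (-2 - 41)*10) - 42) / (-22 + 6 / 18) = 410181 / 18850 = 21.76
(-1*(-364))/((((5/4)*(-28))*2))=-26/5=-5.20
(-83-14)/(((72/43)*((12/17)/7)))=-496349/864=-574.48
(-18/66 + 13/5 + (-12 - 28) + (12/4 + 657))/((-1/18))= -616104/55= -11201.89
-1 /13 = -0.08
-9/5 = -1.80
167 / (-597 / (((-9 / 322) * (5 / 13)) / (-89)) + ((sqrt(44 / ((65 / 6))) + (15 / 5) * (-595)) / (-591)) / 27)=-22768378666559167005 / 673855337484384517623631 + 8882730 * sqrt(4290) / 673855337484384517623631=-0.00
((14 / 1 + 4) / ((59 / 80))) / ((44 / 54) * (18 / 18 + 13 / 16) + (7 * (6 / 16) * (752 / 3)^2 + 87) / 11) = 311040 / 191208557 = 0.00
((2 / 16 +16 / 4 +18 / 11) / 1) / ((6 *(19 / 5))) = 845 / 3344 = 0.25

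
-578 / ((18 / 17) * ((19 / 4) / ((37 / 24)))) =-181781 / 1026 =-177.17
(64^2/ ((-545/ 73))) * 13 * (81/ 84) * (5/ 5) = -26237952/ 3815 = -6877.58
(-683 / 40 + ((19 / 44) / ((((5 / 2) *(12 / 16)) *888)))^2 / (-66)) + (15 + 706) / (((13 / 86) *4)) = 1175.35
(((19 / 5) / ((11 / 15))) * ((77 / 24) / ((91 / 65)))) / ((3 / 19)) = 1805 / 24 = 75.21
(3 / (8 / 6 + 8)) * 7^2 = 63 / 4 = 15.75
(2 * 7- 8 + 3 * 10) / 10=3.60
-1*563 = -563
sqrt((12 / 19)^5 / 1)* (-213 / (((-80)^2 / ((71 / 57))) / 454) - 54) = -39847563* sqrt(57) / 13032100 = -23.08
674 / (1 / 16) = 10784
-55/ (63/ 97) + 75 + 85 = 75.32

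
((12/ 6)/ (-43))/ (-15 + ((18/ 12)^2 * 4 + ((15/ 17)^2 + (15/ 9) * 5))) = -867/ 58007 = -0.01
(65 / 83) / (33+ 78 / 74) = 0.02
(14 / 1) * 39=546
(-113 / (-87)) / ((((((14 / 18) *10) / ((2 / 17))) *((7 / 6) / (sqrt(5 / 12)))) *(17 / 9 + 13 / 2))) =6102 *sqrt(15) / 18238535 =0.00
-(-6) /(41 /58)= 348 /41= 8.49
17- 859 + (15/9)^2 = -7553/9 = -839.22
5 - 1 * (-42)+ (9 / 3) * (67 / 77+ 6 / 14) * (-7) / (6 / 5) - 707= -7510 / 11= -682.73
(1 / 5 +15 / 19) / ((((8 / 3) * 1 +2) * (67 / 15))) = 423 / 8911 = 0.05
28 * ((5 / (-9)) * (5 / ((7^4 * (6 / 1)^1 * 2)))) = -0.00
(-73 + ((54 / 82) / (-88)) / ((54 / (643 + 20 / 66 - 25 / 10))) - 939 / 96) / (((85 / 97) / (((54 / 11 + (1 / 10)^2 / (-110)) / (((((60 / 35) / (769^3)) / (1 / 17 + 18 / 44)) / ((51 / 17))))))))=-2617326848880841998803 / 15140178240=-172872921797.31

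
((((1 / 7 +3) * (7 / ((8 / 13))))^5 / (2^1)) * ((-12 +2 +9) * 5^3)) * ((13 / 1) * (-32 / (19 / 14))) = 680192114226625 / 608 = 1118737029978.00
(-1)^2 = 1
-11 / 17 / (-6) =11 / 102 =0.11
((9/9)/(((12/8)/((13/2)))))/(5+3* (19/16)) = 208/411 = 0.51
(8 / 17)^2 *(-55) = -3520 / 289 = -12.18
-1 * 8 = -8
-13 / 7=-1.86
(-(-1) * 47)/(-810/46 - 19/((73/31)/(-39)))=78913/498768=0.16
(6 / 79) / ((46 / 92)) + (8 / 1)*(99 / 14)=31368 / 553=56.72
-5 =-5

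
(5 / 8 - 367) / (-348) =977 / 928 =1.05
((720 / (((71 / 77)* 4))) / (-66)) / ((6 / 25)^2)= -21875 / 426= -51.35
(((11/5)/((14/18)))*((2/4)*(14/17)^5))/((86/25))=9507960/61053851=0.16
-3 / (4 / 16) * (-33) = 396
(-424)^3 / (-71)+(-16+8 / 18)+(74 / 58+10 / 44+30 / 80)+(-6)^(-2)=1750714092377 / 1630728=1073578.24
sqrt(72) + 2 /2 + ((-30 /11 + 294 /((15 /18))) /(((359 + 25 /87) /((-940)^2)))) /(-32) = -26894.84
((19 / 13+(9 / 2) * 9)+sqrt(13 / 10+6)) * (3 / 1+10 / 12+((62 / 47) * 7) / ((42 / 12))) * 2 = 365 * sqrt(730) / 282+1991075 / 3666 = 578.09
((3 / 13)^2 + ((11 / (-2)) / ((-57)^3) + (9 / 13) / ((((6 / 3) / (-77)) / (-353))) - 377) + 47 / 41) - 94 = 11470554723239 / 1283202297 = 8939.01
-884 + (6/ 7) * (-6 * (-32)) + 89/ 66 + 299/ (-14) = -170810/ 231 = -739.44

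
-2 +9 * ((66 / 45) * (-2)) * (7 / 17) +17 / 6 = -5119 / 510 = -10.04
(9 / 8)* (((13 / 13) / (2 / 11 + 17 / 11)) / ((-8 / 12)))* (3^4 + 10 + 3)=-13959 / 152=-91.84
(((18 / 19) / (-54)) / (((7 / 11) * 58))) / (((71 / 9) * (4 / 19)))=-33 / 115304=-0.00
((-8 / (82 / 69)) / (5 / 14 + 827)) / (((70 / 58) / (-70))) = 74704 / 158301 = 0.47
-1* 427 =-427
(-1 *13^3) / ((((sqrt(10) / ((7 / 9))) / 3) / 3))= -15379 *sqrt(10) / 10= -4863.27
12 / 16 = 3 / 4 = 0.75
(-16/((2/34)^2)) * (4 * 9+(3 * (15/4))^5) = -53339281821/64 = -833426278.45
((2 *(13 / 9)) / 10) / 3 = 13 / 135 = 0.10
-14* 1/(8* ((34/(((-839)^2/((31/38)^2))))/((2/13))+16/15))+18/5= 159387749457/81332882495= 1.96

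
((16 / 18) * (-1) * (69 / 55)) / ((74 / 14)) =-1288 / 6105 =-0.21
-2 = -2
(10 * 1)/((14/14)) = 10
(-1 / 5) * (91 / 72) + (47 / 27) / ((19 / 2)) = -1427 / 20520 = -0.07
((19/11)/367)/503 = 0.00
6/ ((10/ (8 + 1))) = 27/ 5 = 5.40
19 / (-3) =-6.33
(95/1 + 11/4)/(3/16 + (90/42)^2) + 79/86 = 6886709/322242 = 21.37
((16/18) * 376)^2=111704.49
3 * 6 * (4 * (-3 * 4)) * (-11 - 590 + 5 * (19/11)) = 511802.18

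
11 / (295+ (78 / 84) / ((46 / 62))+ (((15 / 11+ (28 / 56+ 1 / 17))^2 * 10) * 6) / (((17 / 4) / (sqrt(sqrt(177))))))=-67630543440165545633107956189980911968720 * 177^(1 / 4) / 8580464501058221790175997229208526884475041 - 2097854674458882448222573114415257728000 * 177^(3 / 4) / 8580464501058221790175997229208526884475041+ 11911299328458914963991888857182337289600 * sqrt(177) / 8580464501058221790175997229208526884475041+ 383995925203895391493134473560328501188054 / 8580464501058221790175997229208526884475041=0.02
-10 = -10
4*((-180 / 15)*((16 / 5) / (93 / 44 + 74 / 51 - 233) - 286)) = 13728.67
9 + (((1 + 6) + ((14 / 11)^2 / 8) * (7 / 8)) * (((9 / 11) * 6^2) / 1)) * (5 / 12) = 2067489 / 21296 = 97.08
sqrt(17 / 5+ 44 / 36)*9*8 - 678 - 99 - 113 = -735.20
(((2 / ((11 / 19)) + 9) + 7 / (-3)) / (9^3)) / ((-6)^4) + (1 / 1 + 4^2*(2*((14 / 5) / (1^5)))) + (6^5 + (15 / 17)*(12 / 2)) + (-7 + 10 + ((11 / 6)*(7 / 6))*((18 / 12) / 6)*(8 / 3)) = 10436593185551 / 1325059560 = 7876.32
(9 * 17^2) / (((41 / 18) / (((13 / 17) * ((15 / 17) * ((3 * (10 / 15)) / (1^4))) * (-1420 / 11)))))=-89715600 / 451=-198925.94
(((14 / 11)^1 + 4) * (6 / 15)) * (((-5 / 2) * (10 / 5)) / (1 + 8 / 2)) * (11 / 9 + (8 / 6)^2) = -348 / 55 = -6.33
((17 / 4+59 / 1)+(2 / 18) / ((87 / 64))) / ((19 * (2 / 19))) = 198355 / 6264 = 31.67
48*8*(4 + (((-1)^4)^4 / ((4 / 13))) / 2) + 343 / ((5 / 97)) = 44071 / 5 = 8814.20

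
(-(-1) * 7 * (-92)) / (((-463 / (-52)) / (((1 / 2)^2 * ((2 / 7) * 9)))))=-21528 / 463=-46.50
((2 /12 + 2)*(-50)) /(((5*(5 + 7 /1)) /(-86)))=2795 /18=155.28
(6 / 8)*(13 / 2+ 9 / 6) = 6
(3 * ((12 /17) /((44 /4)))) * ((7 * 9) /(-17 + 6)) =-2268 /2057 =-1.10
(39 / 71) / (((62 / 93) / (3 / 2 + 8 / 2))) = 1287 / 284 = 4.53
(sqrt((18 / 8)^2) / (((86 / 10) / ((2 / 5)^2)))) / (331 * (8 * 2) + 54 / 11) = 99 / 12536650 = 0.00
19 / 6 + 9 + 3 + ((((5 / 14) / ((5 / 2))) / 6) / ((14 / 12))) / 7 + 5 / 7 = 32689 / 2058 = 15.88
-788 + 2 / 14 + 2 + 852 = 463 / 7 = 66.14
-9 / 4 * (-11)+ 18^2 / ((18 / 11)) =891 / 4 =222.75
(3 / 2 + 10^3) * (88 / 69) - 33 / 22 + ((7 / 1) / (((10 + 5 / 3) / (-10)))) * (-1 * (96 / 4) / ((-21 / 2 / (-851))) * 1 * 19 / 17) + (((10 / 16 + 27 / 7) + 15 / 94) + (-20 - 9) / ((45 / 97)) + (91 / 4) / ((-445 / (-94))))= 58801170974459 / 4121593560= 14266.61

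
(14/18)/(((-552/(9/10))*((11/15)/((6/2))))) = -21/4048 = -0.01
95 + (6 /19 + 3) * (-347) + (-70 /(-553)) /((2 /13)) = -1583189 /1501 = -1054.76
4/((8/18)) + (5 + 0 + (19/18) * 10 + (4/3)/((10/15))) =239/9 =26.56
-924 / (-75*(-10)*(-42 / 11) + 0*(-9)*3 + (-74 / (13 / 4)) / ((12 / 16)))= 99099 / 310381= 0.32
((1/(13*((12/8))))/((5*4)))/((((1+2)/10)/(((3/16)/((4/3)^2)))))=3/3328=0.00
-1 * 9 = -9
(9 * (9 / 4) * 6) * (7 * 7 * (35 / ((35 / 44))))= 261954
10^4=10000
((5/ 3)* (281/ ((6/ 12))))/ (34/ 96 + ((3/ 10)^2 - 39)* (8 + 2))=-2.41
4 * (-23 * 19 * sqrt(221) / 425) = -61.14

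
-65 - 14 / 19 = -1249 / 19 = -65.74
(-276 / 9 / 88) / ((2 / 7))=-161 / 132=-1.22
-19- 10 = -29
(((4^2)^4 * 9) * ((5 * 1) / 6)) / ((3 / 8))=1310720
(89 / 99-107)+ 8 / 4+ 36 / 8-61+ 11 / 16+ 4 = -246967 / 1584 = -155.91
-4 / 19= -0.21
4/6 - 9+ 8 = -1/3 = -0.33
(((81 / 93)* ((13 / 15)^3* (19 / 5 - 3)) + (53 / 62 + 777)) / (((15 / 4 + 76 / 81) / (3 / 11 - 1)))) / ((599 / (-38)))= 30312094752 / 3957518125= 7.66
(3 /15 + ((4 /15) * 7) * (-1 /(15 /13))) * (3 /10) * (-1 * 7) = 2233 /750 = 2.98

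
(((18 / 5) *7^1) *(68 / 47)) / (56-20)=238 / 235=1.01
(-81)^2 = 6561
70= 70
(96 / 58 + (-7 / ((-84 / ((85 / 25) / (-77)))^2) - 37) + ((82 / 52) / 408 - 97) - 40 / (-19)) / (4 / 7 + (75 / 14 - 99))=296186956995368 / 211666562432325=1.40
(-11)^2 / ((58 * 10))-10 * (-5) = 29121 / 580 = 50.21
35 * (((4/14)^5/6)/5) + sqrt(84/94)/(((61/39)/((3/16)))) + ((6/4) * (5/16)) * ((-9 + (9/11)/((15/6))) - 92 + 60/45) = -118058741/2535456 + 117 * sqrt(1974)/45872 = -46.45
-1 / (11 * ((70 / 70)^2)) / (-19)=1 / 209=0.00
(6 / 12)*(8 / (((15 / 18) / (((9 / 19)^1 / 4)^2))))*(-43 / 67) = -10449 / 241870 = -0.04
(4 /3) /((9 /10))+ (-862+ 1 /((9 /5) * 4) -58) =-99185 /108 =-918.38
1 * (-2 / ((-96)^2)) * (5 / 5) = -1 / 4608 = -0.00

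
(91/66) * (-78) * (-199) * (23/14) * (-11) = -386756.50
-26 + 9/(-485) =-12619/485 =-26.02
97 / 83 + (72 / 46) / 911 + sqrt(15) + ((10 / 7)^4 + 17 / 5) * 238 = sqrt(15) + 5373442392757 / 2982554785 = 1805.50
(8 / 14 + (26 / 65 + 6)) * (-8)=-1952 / 35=-55.77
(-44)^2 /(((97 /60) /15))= 1742400 /97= 17962.89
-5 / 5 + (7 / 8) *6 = 4.25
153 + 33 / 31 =4776 / 31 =154.06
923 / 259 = 3.56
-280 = -280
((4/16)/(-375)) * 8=-2/375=-0.01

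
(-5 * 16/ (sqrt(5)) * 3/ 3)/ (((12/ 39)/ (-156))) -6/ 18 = -1/ 3 +8112 * sqrt(5) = 18138.65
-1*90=-90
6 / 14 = 3 / 7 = 0.43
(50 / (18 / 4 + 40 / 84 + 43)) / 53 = 420 / 21359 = 0.02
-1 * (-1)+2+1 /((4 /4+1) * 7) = 43 /14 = 3.07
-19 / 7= -2.71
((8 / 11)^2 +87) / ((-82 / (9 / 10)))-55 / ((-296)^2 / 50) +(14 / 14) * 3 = 2181931757 / 1086657440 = 2.01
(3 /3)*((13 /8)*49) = 637 /8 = 79.62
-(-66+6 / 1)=60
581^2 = 337561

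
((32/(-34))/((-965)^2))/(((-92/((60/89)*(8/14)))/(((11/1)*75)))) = 31680/9073595657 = 0.00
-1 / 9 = -0.11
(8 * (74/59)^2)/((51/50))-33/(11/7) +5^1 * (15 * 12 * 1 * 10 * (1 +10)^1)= 17574031249/177531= 98991.34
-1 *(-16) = 16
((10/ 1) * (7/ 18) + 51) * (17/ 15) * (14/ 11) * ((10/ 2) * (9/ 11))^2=1763580/ 1331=1325.00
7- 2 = 5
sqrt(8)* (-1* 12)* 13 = -312* sqrt(2) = -441.23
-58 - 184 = -242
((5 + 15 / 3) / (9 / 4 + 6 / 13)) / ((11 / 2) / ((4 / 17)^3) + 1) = 5120 / 587547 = 0.01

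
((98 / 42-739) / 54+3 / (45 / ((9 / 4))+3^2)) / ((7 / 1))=-31802 / 16443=-1.93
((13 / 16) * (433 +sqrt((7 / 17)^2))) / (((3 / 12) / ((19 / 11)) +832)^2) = 0.00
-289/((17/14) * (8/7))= -833/4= -208.25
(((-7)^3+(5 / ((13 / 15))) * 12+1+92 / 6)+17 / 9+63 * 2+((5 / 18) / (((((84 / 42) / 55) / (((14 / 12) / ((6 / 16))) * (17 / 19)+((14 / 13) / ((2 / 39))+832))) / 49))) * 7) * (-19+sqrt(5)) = -179434172887 / 4212+179434172887 * sqrt(5) / 80028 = -37587122.97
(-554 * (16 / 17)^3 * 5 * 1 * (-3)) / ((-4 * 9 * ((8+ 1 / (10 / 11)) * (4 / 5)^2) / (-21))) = 44320000 / 63869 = 693.92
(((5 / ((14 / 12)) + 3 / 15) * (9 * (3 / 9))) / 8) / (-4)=-0.42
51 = 51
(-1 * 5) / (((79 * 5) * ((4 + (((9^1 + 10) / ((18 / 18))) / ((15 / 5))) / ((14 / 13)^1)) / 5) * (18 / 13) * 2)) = -91 / 39342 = -0.00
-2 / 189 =-0.01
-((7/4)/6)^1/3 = -7/72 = -0.10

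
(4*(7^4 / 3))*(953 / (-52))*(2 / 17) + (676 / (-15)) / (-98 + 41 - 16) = -556734098 / 80665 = -6901.80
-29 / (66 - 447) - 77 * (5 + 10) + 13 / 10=-4395307 / 3810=-1153.62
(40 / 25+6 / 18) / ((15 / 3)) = 29 / 75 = 0.39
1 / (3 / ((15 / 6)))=5 / 6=0.83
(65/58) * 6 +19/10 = 2501/290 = 8.62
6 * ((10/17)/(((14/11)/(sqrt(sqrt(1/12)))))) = 55 * sqrt(2) * 3^(3/4)/119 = 1.49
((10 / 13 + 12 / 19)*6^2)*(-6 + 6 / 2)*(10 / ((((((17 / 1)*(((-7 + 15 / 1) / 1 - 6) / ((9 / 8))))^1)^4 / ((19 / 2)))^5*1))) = -37003641454367298516815450955 / 127747211394008280133513210177349960004663221682176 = -0.00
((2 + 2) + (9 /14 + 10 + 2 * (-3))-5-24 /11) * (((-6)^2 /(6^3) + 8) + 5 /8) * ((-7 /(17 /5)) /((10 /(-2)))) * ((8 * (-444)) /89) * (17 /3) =-1171050 /979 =-1196.17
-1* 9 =-9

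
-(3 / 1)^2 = -9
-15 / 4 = -3.75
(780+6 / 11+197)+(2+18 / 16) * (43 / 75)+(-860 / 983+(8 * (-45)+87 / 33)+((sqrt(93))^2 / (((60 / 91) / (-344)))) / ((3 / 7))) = -146098813253 / 1297560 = -112595.03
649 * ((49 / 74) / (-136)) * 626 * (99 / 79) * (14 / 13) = -2669.55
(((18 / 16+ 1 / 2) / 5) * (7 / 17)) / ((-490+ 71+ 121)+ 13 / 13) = -0.00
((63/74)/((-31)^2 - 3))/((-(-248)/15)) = 945/17581216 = 0.00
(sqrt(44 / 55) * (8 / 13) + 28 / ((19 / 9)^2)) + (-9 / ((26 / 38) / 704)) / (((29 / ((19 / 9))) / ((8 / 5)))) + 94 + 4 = -663005162 / 680485 + 16 * sqrt(5) / 65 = -973.76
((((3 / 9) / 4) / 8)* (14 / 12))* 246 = 287 / 96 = 2.99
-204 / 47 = -4.34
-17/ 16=-1.06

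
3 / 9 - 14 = -41 / 3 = -13.67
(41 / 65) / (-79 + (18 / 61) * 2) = -2501 / 310895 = -0.01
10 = 10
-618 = -618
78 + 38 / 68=78.56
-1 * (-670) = 670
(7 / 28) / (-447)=-1 / 1788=-0.00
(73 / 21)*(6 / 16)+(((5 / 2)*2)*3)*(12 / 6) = 1753 / 56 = 31.30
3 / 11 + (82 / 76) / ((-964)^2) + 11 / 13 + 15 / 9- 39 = -548626603339 / 15149383392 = -36.21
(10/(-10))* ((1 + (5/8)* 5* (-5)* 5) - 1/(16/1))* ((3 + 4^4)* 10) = 1599325/8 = 199915.62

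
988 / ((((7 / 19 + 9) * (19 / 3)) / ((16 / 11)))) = 23712 / 979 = 24.22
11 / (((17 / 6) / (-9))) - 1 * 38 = -1240 / 17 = -72.94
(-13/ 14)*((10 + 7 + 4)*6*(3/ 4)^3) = -49.36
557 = 557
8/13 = 0.62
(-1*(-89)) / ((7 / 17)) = 1513 / 7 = 216.14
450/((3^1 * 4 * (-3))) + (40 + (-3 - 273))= -497/2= -248.50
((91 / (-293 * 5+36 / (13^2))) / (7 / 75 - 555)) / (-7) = -164775 / 10302494282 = -0.00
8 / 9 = 0.89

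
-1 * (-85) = 85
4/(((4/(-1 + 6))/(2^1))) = 10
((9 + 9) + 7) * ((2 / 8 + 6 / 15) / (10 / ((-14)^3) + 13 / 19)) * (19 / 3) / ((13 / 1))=619115 / 53223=11.63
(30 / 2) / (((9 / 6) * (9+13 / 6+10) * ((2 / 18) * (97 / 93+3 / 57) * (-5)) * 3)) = -15903 / 61468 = -0.26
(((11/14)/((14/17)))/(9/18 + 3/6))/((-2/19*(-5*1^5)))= 3553/1960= 1.81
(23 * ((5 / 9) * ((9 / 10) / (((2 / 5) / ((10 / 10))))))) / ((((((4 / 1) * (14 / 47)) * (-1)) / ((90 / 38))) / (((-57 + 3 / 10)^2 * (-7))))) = 3127766481 / 2432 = 1286088.19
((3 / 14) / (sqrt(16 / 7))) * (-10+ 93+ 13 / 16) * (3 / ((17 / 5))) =10.48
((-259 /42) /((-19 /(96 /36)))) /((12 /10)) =370 /513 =0.72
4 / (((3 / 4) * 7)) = 16 / 21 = 0.76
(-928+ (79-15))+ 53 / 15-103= -14452 / 15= -963.47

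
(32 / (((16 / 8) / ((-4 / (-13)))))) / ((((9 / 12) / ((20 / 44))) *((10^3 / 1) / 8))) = 256 / 10725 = 0.02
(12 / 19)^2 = 144 / 361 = 0.40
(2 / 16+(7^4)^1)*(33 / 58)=633897 / 464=1366.16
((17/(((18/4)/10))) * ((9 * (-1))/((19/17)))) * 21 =-121380/19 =-6388.42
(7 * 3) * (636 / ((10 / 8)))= 53424 / 5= 10684.80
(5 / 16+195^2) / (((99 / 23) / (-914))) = -6394944955 / 792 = -8074425.45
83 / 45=1.84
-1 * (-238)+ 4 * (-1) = 234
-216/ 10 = -108/ 5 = -21.60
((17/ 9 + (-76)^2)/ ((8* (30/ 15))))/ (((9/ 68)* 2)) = 884017/ 648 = 1364.22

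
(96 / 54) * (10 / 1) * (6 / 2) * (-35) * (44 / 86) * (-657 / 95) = 5396160 / 817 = 6604.85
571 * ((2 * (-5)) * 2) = -11420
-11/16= -0.69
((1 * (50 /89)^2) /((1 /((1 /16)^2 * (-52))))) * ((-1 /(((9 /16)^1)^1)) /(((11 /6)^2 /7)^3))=14447160000 /14032534681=1.03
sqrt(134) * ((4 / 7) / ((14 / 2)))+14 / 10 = 4 * sqrt(134) / 49+7 / 5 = 2.34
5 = 5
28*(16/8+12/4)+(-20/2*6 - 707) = -627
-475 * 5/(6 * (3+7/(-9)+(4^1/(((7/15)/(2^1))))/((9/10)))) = -9975/536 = -18.61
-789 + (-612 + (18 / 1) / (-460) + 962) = -100979 / 230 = -439.04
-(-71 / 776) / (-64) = -71 / 49664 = -0.00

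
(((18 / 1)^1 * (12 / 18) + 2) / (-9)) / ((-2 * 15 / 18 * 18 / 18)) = 14 / 15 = 0.93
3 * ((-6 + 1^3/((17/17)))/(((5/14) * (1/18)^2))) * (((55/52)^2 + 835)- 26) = -3726144261/338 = -11024095.45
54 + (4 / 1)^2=70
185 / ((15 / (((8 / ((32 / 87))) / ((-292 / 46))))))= -42.26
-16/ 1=-16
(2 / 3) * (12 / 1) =8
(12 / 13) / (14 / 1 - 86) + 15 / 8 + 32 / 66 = 2685 / 1144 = 2.35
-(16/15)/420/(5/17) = -68/7875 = -0.01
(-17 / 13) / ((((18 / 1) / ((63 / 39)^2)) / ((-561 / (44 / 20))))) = 212415 / 4394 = 48.34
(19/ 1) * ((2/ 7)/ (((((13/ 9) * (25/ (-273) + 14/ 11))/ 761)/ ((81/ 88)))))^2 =52628438014731/ 201299344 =261443.66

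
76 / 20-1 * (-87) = 454 / 5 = 90.80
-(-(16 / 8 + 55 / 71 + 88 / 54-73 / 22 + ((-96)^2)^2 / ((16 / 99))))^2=-491235650518525902819848041 / 1778646276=-276185128626736518.59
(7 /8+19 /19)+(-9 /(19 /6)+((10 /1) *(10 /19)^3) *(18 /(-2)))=-773067 /54872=-14.09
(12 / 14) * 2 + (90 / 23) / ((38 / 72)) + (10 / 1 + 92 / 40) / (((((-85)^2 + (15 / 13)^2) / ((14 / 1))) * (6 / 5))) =68352740677 / 7471607500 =9.15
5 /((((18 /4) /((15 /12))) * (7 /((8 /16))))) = 25 /252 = 0.10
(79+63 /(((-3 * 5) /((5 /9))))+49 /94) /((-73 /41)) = -892447 /20586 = -43.35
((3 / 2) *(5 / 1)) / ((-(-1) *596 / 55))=825 / 1192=0.69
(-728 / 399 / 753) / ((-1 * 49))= 104 / 2103129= 0.00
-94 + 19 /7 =-639 /7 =-91.29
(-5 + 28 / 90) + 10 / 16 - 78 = -29543 / 360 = -82.06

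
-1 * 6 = -6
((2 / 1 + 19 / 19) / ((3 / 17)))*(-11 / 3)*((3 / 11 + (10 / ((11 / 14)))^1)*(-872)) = 2119832 / 3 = 706610.67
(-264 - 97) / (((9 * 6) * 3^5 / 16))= -2888 / 6561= -0.44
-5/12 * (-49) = 245/12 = 20.42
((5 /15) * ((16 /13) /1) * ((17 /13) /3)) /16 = 0.01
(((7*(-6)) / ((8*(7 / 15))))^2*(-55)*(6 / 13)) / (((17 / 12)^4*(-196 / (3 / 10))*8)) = 16238475 / 106405754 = 0.15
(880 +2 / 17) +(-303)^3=-472893197 / 17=-27817246.88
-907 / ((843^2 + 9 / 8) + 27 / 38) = -137864 / 108018927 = -0.00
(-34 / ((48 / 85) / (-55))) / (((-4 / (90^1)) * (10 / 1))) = -238425 / 32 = -7450.78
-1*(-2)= 2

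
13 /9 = 1.44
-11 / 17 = -0.65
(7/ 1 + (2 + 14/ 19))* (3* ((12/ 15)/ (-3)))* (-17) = 2516/ 19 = 132.42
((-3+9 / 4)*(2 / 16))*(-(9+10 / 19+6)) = 885 / 608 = 1.46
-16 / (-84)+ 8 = 172 / 21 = 8.19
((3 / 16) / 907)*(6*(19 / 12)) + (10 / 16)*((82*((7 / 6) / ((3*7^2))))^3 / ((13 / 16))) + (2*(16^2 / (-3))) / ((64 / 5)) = -1237754199653 / 94345733664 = -13.12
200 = 200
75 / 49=1.53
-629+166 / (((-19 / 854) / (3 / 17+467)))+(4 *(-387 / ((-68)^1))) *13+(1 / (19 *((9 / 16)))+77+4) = -10133739655 / 2907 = -3485978.55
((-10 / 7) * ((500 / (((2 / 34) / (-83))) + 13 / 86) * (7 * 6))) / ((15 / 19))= 2305573506 / 43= 53617988.51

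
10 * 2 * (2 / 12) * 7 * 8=560 / 3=186.67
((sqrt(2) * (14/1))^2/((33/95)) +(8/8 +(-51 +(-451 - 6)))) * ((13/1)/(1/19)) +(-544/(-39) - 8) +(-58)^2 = 22433369/143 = 156876.71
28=28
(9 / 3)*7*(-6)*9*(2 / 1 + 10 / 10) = -3402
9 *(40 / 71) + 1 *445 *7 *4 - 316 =862584 / 71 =12149.07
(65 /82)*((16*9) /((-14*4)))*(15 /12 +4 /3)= -6045 /1148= -5.27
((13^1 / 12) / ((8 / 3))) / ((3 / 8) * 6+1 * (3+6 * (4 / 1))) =1 / 72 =0.01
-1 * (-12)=12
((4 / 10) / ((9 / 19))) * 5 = 38 / 9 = 4.22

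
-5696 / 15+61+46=-4091 / 15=-272.73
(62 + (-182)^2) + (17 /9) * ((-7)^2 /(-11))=3284581 /99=33177.59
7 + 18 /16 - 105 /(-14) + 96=893 /8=111.62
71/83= 0.86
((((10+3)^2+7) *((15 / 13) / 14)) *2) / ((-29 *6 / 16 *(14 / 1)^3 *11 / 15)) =-1200 / 905177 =-0.00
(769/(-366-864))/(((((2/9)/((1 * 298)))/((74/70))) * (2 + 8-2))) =-110.79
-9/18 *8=-4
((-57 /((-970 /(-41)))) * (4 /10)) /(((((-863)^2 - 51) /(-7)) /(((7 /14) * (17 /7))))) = 39729 /3611882300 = 0.00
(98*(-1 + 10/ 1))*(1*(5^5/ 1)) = 2756250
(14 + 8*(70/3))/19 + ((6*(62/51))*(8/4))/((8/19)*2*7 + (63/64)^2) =6566744206/517603947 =12.69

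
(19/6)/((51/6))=19/51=0.37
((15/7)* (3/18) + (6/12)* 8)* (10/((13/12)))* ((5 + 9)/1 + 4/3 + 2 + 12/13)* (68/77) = 59067520/91091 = 648.45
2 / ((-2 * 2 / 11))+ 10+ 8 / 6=35 / 6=5.83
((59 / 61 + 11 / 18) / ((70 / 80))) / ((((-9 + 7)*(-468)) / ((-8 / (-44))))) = 1733 / 4945941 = 0.00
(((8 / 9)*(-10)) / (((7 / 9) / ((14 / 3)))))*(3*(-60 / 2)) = 4800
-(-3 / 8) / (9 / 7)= 7 / 24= 0.29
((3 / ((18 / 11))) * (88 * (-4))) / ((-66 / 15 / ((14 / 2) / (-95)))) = -616 / 57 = -10.81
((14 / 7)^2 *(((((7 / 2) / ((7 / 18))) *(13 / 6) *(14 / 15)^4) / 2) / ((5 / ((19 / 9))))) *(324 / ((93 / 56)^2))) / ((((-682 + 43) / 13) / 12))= -6189399064576 / 17270971875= -358.37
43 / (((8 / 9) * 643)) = 0.08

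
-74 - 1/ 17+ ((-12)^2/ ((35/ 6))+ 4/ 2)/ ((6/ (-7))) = -105.19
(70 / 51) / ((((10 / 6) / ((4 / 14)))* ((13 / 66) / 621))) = 163944 / 221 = 741.83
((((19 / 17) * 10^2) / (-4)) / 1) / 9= -475 / 153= -3.10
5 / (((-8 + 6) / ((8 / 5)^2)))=-32 / 5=-6.40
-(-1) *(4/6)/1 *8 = 16/3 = 5.33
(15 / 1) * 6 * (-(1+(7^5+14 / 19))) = -28742940 / 19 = -1512786.32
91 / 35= 13 / 5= 2.60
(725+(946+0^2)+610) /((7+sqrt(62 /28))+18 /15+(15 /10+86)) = 152804190 /6409393 - 114050*sqrt(434) /6409393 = 23.47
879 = 879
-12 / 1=-12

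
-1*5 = -5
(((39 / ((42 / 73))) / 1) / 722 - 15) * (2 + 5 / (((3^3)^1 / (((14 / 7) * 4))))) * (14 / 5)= -7081537 / 48735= -145.31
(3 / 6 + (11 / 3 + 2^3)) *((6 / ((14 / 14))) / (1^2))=73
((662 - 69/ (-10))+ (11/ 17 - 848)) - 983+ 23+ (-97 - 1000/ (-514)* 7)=-53381939/ 43690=-1221.83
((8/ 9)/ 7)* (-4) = -32/ 63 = -0.51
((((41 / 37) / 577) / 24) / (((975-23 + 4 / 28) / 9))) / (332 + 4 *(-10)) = 861 / 332391974560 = 0.00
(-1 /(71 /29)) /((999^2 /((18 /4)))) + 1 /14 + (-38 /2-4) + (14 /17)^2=-354388798321 /15927319737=-22.25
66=66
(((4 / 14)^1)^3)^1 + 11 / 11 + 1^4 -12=-3422 / 343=-9.98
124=124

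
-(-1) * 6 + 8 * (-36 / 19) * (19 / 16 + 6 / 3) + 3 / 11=-8787 / 209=-42.04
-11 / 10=-1.10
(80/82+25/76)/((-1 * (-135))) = 271/28044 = 0.01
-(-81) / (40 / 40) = 81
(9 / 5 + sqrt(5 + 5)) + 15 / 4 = sqrt(10) + 111 / 20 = 8.71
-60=-60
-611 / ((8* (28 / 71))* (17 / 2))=-43381 / 1904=-22.78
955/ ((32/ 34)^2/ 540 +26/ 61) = 2272818825/ 1018294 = 2231.99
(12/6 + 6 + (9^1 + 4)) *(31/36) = 217/12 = 18.08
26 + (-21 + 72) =77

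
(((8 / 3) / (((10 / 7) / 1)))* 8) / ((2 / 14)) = 1568 / 15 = 104.53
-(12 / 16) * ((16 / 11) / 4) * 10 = -30 / 11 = -2.73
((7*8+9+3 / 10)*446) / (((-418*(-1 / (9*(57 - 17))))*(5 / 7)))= 36695988 / 1045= 35115.78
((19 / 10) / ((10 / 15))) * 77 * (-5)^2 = 21945 / 4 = 5486.25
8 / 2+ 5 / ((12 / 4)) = 5.67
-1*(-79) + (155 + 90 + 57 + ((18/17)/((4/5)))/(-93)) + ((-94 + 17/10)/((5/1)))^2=950915333/1317500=721.76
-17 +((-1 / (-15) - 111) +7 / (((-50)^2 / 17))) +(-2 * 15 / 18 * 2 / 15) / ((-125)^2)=-71935733 / 562500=-127.89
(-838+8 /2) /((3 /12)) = -3336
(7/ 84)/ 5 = 1/ 60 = 0.02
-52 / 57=-0.91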